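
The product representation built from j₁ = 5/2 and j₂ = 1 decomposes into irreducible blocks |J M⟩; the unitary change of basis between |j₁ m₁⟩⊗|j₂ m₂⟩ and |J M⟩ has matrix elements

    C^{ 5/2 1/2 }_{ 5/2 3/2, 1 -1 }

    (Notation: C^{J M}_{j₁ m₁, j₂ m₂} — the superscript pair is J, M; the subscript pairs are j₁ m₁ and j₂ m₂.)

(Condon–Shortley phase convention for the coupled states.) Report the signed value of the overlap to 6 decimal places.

j₁+j₂−J=1  J+j₁−j₂=4  J−j₁+j₂=1  j₁+j₂+J+1=7
(j₁±m₁, j₂±m₂, J±M) = (4,1,0,2,3,2)
P² = 576/35
sum k=0..0:
  [0] +1/6 = 1/6
S = 1/6
C² = P²·S² = 16/35 ; C = +0.676123

+√(16/35) = +0.676123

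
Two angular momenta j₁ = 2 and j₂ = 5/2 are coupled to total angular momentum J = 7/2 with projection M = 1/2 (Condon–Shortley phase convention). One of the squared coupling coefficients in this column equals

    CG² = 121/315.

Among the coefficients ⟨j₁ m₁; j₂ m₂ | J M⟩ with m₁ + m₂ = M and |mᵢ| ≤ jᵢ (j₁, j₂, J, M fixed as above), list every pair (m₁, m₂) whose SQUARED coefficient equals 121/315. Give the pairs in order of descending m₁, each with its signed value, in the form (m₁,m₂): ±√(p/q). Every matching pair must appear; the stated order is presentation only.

(-1,3/2): −√(121/315)

Admissible pairs with m₁+m₂ = M = 1/2: (-2,5/2), (-1,3/2), (0,1/2), (1,-1/2), (2,-3/2)
  (m₁,m₂)=(2,-3/2): CG² = 64/315, CG = +√(64/315)
  (m₁,m₂)=(1,-1/2): CG² = 14/45, CG = +√(14/45)
  (m₁,m₂)=(0,1/2): CG² = 4/105, CG = −√(4/105)
  (m₁,m₂)=(-1,3/2): CG² = 121/315, CG = −√(121/315)   ← matches the target
  (m₁,m₂)=(-2,5/2): CG² = 4/63, CG = −√(4/63)
Pairs with CG² = 121/315: (-1,3/2): −√(121/315)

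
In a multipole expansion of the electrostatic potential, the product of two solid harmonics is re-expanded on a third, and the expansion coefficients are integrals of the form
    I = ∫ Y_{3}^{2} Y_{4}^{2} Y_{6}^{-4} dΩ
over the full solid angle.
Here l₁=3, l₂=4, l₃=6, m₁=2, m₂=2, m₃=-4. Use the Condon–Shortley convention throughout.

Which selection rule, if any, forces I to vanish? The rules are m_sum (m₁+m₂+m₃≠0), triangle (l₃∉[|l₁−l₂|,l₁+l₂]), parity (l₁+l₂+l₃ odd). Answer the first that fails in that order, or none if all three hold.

parity

azimuthal sum: 2 + 2 − 4 = 0  ✓
1 ≤ 6 ≤ 7 (triangle on l)  ✓
L = 3 + 4 + 6 = 13 (odd)  ✗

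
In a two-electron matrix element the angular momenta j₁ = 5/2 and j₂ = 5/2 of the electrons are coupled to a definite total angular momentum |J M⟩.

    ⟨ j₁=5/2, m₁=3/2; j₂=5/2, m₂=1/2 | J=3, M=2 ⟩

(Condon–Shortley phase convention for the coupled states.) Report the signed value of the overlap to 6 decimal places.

√[7·2!3!3!/9! · 4!1!3!2!5!1!] = √(48)
  +(−1)^0/∏(0,2,1,3,2,0)! = 1/24  (running 1/24)
  +(−1)^1/∏(1,1,0,2,3,1)! = -1/12  (running -1/24)
⟨..|..⟩ = √(48)·(-1/24) = -0.288675

−√(1/12) ≈ -0.288675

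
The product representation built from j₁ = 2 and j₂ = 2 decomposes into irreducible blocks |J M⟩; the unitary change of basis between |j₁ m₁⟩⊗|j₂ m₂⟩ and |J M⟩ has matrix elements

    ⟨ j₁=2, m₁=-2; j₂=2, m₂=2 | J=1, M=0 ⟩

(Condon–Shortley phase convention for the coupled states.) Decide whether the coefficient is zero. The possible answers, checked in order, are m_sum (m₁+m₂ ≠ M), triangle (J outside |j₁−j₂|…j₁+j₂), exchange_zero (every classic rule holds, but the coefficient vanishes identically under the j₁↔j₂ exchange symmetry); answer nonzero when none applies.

nonzero

m-sum: m₁+m₂ = -2+2 = 0, M = 0  ✓
triangle: |j₁−j₂| = 0 ≤ J = 1 ≤ j₁+j₂ = 4  ✓
exchange: j₁≠j₂ or m₁≠m₂ — the exchange symmetry imposes no constraint here
value check: CG = −√(2/5) = -0.632456 ≠ 0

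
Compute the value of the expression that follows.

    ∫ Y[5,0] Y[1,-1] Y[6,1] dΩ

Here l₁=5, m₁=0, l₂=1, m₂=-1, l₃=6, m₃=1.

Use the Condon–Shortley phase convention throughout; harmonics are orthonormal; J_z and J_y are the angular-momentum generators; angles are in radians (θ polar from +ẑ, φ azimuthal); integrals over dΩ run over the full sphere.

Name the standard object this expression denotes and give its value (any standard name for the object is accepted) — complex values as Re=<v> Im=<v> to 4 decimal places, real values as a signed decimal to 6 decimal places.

Gaunt coefficient, -0.187239

This is a Gaunt coefficient — the integral of a triple product of spherical harmonics over the sphere.
Rules hold: Σm=0, L=12 even, 4≤6≤6.
N = 11·3·13 = 429
Δ = 0!·10!·2!/13! = 1/858
Racah Σ t=0..0: t=0:+1/14400 = 1/14400
⇒ 3j(5 1 6; 0 0 0)² = 6/143, sgn +1
Racah Σ t=0..0: t=0:+1/28800 = 1/28800
⇒ 3j(5 1 6; 0 -1 1)² = 7/286, sgn -1
4πI² = N·(3j₀)²·(3jₘ)² = 63/143
I = -1·√(0.440559/4π) = -0.18723944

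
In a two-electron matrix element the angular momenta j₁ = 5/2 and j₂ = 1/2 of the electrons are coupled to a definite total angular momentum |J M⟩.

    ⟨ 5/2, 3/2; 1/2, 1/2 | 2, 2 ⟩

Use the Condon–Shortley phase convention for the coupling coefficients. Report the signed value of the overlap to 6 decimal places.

√[5·1!4!0!/6! · 4!1!1!0!4!0!] = √(96)
  +(−1)^1/∏(1,0,0,0,4,0)! = -1/24  (running -1/24)
⟨..|..⟩ = √(96)·(-1/24) = -0.408248

-0.408248  (= −√(1/6))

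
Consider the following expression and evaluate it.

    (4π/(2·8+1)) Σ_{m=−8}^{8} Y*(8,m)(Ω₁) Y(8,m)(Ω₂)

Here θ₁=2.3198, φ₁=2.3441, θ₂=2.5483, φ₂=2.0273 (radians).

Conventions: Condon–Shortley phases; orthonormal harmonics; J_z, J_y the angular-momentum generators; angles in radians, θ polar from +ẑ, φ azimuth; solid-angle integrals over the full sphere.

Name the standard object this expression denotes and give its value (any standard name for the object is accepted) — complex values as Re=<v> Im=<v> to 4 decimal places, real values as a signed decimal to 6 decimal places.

Legendre polynomial (addition theorem), -0.097613

This sum is the spherical-harmonic addition theorem: it equals the Legendre polynomial P_l(cos γ) of the angle γ between the two directions.
Expand P_8 via completeness: Σ_{m} conj(Y_{8,m}) at Ω₁ times Y_{8,m} at Ω₂ —
  m=-8: (0.042459, -0.004121) × (-0.004294, 0.002404) = (-0.000172, 0.000120)  (running Σ = (-0.000172, 0.000120))
  m=-7: (0.121262, 0.102290) × (0.001574, 0.029147) = (-0.002791, 0.003695)  (running Σ = (-0.002963, 0.003815))
  m=-6: (0.025076, 0.344944) × (0.098491, 0.041940) = (-0.011997, 0.035026)  (running Σ = (-0.014960, 0.038841))
  m=-5: (-0.305894, 0.345323) × (0.203904, -0.175873) = (-0.001640, 0.124211)  (running Σ = (-0.016601, 0.163052))
  m=-4: (-0.283633, 0.013732) × (-0.115511, -0.442726) = (0.038842, 0.123985)  (running Σ = (0.022242, 0.287038))
  m=-3: (0.114821, 0.106777) × (-0.441001, -0.089986) = (-0.041028, -0.057421)  (running Σ = (-0.018786, 0.229617))
  m=-2: (0.009153, 0.378305) × (-0.034661, 0.044864) = (-0.017290, -0.012702)  (running Σ = (-0.036076, 0.216915))
  m=-1: (-0.011144, 0.011417) × (-0.174934, -0.356207) = (0.006016, 0.001972)  (running Σ = (-0.030059, 0.218887))
  m=0: (0.369627, -0.000000) × (-0.194611, 0.000000) = (-0.071933, 0.000000)  (running Σ = (-0.101993, 0.218887))
  m=1: (0.011144, 0.011417) × (0.174934, -0.356207) = (0.006016, -0.001972)  (running Σ = (-0.095977, 0.216915))
  m=2: (0.009153, -0.378305) × (-0.034661, -0.044864) = (-0.017290, 0.012702)  (running Σ = (-0.113266, 0.229617))
  m=3: (-0.114821, 0.106777) × (0.441001, -0.089986) = (-0.041028, 0.057421)  (running Σ = (-0.154294, 0.287038))
  m=4: (-0.283633, -0.013732) × (-0.115511, 0.442726) = (0.038842, -0.123985)  (running Σ = (-0.115452, 0.163052))
  m=5: (0.305894, 0.345323) × (-0.203904, -0.175873) = (-0.001640, -0.124211)  (running Σ = (-0.117092, 0.038841))
  m=6: (0.025076, -0.344944) × (0.098491, -0.041940) = (-0.011997, -0.035026)  (running Σ = (-0.129089, 0.003815))
  m=7: (-0.121262, 0.102290) × (-0.001574, 0.029147) = (-0.002791, -0.003695)  (running Σ = (-0.131880, 0.000120))
  m=8: (0.042459, 0.004121) × (-0.004294, -0.002404) = (-0.000172, -0.000120)  (running Σ = (-0.132052, 0.000000))
Accumulated sum (-0.132052, 0.000000); after 4π/(2l+1) scaling, (-0.097613, 0.000000) ⇒ P_8 = -0.097613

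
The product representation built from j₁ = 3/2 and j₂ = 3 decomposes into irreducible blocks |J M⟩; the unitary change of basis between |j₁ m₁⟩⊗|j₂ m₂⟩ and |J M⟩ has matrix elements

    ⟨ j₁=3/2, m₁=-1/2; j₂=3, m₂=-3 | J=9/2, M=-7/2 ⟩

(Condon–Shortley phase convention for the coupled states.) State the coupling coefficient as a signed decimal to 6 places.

√[10·0!3!6!/10! · 1!2!0!6!1!8!] = √(691200)
  +(−1)^0/∏(0,0,2,0,1,6)! = 1/1440  (running 1/1440)
⟨..|..⟩ = √(691200)·(1/1440) = +0.577350

+0.577350  (= +√(1/3))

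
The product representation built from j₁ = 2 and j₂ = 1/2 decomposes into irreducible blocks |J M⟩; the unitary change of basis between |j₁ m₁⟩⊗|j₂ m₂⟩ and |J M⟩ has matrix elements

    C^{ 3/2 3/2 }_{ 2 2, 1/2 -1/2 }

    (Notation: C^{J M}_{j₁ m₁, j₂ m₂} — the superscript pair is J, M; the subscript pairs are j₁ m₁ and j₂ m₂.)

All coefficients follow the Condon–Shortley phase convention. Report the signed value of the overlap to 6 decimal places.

+√(4/5) ≈ +0.894427

j₁+j₂−J=1  J+j₁−j₂=3  J−j₁+j₂=0  j₁+j₂+J+1=5
(j₁±m₁, j₂±m₂, J±M) = (4,0,0,1,3,0)
P² = 144/5
sum k=0..0:
  [0] +1/6 = 1/6
S = 1/6
C² = P²·S² = 4/5 ; C = +0.894427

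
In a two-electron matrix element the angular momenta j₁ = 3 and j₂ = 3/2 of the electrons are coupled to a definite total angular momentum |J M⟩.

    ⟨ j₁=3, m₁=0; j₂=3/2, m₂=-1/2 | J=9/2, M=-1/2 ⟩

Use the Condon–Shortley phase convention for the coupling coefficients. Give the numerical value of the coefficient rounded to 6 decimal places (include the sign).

+√(10/21) ≈ +0.690066

√[10·0!6!3!/10! · 3!3!1!2!4!5!] = √(17280/7)
  +(−1)^0/∏(0,0,3,1,3,2)! = 1/72  (running 1/72)
⟨..|..⟩ = √(17280/7)·(1/72) = +0.690066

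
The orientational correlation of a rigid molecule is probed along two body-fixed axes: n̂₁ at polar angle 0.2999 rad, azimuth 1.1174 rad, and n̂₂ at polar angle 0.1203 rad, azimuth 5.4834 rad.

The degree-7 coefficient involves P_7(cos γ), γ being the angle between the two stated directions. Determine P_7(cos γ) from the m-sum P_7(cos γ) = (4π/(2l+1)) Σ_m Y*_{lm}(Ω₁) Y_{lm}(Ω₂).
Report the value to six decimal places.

Addition theorem: P_7(cos γ) = (4π/15) Σ_m Y*_{lm}(Ω₁) Y_{lm}(Ω₂), m = −7…7:
  term(m=-7) = (0.000000, 0.000000)   from Y*(Ω₁)=(0.000003, 0.000098), Y(Ω₂)=(0.000000, -0.000000)
  term(m=-6) = (0.000000, -0.000000)   from Y*(Ω₁)=(0.001084, 0.000486), Y(Ω₂)=(0.000000, -0.000006)
  term(m=-5) = (-0.000001, -0.000000)   from Y*(Ω₁)=(0.006884, -0.005753), Y(Ω₂)=(-0.000071, -0.000082)
  term(m=-4) = (0.000013, 0.000069)   from Y*(Ω₁)=(-0.011382, -0.045956), Y(Ω₂)=(-0.001480, -0.000085)
  term(m=-3) = (0.002237, -0.001315)   from Y*(Ω₁)=(-0.172636, -0.036906), Y(Ω₂)=(-0.010831, 0.009935)
  term(m=-2) = (-0.034459, -0.028602)   from Y*(Ω₁)=(-0.271168, 0.346522), Y(Ω₂)=(-0.002928, 0.101734)
  term(m=-1) = (-0.091180, 0.252616)   from Y*(Ω₁)=(0.264861, 0.543583), Y(Ω₂)=(0.309511, 0.318547)
  term(m=+0) = (0.079853, 0.000000)   from Y*(Ω₁)=(0.090534, -0.000000), Y(Ω₂)=(0.882026, 0.000000)
  term(m=+1) = (-0.091180, -0.252616)   from Y*(Ω₁)=(-0.264861, 0.543583), Y(Ω₂)=(-0.309511, 0.318547)
  term(m=+2) = (-0.034459, 0.028602)   from Y*(Ω₁)=(-0.271168, -0.346522), Y(Ω₂)=(-0.002928, -0.101734)
  term(m=+3) = (0.002237, 0.001315)   from Y*(Ω₁)=(0.172636, -0.036906), Y(Ω₂)=(0.010831, 0.009935)
  term(m=+4) = (0.000013, -0.000069)   from Y*(Ω₁)=(-0.011382, 0.045956), Y(Ω₂)=(-0.001480, 0.000085)
  term(m=+5) = (-0.000001, 0.000000)   from Y*(Ω₁)=(-0.006884, -0.005753), Y(Ω₂)=(0.000071, -0.000082)
  term(m=+6) = (0.000000, 0.000000)   from Y*(Ω₁)=(0.001084, -0.000486), Y(Ω₂)=(0.000000, 0.000006)
  term(m=+7) = (0.000000, -0.000000)   from Y*(Ω₁)=(-0.000003, 0.000098), Y(Ω₂)=(-0.000000, -0.000000)
Accumulated sum (-0.166927, -0.000000); after 4π/(2l+1) scaling, (-0.139845, -0.000000) ⇒ P_7 = -0.139845

-0.139845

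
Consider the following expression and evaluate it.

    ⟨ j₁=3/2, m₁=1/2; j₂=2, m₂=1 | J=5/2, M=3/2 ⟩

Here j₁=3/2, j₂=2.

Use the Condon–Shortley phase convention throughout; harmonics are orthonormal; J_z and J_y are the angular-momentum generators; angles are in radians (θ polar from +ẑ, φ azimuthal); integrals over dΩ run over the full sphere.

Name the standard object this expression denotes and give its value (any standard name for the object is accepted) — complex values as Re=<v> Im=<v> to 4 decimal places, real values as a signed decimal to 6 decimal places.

This is a Clebsch–Gordan (vector-coupling) coefficient.
j₁+j₂−J=1  J+j₁−j₂=2  J−j₁+j₂=3  j₁+j₂+J+1=7
(j₁±m₁, j₂±m₂, J±M) = (2,1,3,1,4,1)
P² = 144/35
sum k=0..1:
  [0] +1/6 = 1/6
  [1] −1/4 = -1/4
S = -1/12
C² = P²·S² = 1/35 ; C = -0.169031

Clebsch–Gordan coefficient, −√(1/35) ≈ -0.169031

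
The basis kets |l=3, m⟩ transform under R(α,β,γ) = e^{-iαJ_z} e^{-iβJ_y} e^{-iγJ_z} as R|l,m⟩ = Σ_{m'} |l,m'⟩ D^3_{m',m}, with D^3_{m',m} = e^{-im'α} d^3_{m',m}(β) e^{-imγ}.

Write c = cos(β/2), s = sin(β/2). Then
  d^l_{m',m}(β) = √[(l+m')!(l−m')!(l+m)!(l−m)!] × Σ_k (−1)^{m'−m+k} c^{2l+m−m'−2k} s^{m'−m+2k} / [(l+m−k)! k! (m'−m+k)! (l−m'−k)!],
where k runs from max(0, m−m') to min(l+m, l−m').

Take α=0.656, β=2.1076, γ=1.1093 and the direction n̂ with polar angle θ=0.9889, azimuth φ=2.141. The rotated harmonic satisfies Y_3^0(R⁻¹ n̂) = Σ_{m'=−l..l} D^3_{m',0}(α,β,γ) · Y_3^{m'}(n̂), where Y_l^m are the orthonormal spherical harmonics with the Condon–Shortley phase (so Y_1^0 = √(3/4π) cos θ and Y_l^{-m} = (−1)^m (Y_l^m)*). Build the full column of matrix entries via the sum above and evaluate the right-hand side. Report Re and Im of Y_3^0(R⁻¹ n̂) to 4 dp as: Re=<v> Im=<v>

Need the full column D^3_{m',0} for m'=−3..3 at α=0.6560, β=2.1076, γ=1.1093.
cos(β/2)=0.494271, sin(β/2)=0.869308
d^3_{-3,0}: single k=3 term ⇒ +0.354758;  D = -0.137235+0.327138i
d^3_{-2,0}: k∈[2..3] ⇒ +0.247041 -0.764162 = -0.517121;  D = -0.132340-0.499900i
d^3_{-1,0}: k∈[1..3] ⇒ +0.088836 -0.824382 +0.850009 = +0.114464;  D = +0.090705+0.069817i
d^3_{0,0}: k∈[0..3] ⇒ +0.014581 -0.405930 +1.255646 -0.431560 = +0.432738;  D = +0.432738+0.000000i
d^3_{1,0}: k∈[0..2] ⇒ -0.088836 +0.824382 -0.850009 = -0.114464;  D = -0.090705+0.069817i
d^3_{2,0}: k∈[0..1] ⇒ +0.247041 -0.764162 = -0.517121;  D = -0.132340+0.499900i
d^3_{3,0}: single k=0 term ⇒ -0.354758;  D = +0.137235+0.327138i
Y_3^{m'}(θ=0.9889,φ=2.141) and Σ D·Y over m':
  (-0.1372+0.3271i)·(+0.2409-0.0339i)  (-0.1323-0.4999i)·(-0.1636+0.3563i)  (+0.0907+0.0698i)·(-0.0744-0.1160i)  (+0.4327+0.0000i)·(-0.3055+0.0000i)  (-0.0907+0.0698i)·(+0.0744-0.1160i)  (-0.1323+0.4999i)·(-0.1636-0.3563i)  (+0.1372+0.3271i)·(-0.2409-0.0339i)
Y_3^0(R⁻¹ n̂) = +0.226043+0.000000i

Re=0.2260 Im=0.0000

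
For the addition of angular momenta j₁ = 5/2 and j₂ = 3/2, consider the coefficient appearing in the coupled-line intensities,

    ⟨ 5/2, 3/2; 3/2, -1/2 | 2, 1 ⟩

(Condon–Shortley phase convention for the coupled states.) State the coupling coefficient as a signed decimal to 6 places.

+√(1/42) ≈ +0.154303

triangle: 2!*3!*1!/7! = 12/5040
(j±m)!: 4!*1!*1!*2!*3!*1! = 288
prefactor² = (2J+1)*Δ*N² = 24/7
  k=0: +1/(0!*2!*1!*1!*2!*0!) = 1/4
  k=1: −1/(1!*1!*0!*0!*3!*1!) = -1/6
Σ = 1/12  ⇒  CG² = 24/7*(1/12)² = 1/42
CG = +√(1/42) = +0.154303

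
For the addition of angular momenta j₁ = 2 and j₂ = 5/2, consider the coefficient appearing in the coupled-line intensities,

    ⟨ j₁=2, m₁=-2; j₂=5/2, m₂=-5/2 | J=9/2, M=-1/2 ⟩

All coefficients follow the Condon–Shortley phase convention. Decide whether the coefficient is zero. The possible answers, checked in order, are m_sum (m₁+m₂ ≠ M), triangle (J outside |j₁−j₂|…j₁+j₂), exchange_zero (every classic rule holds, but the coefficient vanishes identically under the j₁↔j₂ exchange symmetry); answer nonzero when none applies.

m-sum: m₁+m₂ = -2+(-5/2) = -9/2, M = -1/2  ✗ ⇒ coefficient is 0

m_sum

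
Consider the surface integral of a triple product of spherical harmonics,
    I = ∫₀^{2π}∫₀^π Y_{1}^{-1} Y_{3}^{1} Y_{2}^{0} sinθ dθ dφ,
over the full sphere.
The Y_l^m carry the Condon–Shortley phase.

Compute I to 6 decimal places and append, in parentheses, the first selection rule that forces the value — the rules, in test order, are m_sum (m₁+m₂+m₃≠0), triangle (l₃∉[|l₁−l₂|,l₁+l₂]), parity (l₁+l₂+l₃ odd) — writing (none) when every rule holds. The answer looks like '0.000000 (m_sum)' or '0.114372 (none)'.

m-sum 0 ✓  L=6 even ✓  2≤2≤4 ✓
Π(2lᵢ+1) = 3×7×5 = 105
triangle coeff Δ(1,3,2) = 1/105
Σ_t [1,1]: t=1:−1/4 = -1/4
(3j)²=3/35 [(1 3 2; 0 0 0)], sign=-1
Σ_t [2,2]: t=2:+1/8 = 1/8
(3j)²=2/35 [(1 3 2; -1 1 0)], sign=+1
⇒ 4πI² = 18/35
I = (-1)√(18/35/(4π)) = -0.20230066
No selection rule forces the value: the integral is nonzero (none).

-0.202301 (none)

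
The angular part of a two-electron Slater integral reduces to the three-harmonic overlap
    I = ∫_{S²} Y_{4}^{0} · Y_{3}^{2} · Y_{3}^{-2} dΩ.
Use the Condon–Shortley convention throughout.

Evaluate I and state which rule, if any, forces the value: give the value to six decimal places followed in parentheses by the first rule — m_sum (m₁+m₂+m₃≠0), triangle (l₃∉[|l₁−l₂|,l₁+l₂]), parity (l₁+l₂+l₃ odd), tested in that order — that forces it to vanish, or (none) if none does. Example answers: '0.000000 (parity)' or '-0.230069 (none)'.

Checks pass: Σm=0; 10 even; l₃=3∈[1,7].
(2·4+1)(2·3+1)(2·3+1) = 441
Δ: 4! 4! 2! / 11! → 1/34650
sum: t=1:−1/72 t=2:+1/16 t=3:−1/72 = 5/144
3j²(4 3 3; 0 0 0) = Δ·Π!·Σ² = 2/77  (sign -1)
sum: t=3:−1/72 t=4:+1/576 = -7/576
3j²(4 3 3; 0 2 -2) = Δ·Π!·Σ² = 7/198  (sign +1)
combine: 4πI² = 441·2/77·7/198 = 49/121
take √, sign -1: I = -0.17951487
No selection rule forces the value: the integral is nonzero (none).

-0.179515 (none)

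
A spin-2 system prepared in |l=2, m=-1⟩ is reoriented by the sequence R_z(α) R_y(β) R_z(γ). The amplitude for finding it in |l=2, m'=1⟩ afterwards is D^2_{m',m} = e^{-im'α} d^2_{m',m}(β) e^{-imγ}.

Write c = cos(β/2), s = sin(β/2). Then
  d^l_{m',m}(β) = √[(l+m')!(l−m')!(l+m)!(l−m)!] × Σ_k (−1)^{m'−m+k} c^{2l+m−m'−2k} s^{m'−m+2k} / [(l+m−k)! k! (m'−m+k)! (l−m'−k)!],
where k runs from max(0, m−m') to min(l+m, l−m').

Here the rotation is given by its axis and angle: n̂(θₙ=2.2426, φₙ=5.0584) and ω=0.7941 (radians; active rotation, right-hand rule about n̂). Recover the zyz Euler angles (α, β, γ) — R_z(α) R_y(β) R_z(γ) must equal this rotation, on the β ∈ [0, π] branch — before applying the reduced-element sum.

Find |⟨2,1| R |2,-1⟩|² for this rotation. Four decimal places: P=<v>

P=0.0582

Axis–angle → zyz. n̂ = (sinθₙcosφₙ, sinθₙsinφₙ, cosθₙ) = (+0.265451, -0.736312, -0.622399), ω = 0.7941.
R = I cosω + sinω [n̂]ₓ + (1−cosω) n̂n̂ᵀ gives
  R = [+0.722001, +0.385460, -0.574574; -0.502371, +0.863071, -0.052269; +0.475750, +0.326388, +0.816782]
β = atan2(√(R₁₃²+R₂₃²), R₃₃) = 0.614985; α = atan2(R₂₃, R₁₃) mod 2π = 3.232314; γ = atan2(R₃₂, −R₃₁) mod 2π = 2.540292
D^2_{1,-1}(3.2323,0.6150,2.5403) = e^{-i·1·3.2323}·d^2_{1,-1}(0.6150)·e^{-i·-1·2.5403}. Compute d first:
c=cos(0.614985/2)=0.953095, s=sin(0.614985/2)=0.302670; N=√[6·1·1·6]=6.000000
k∈{0,1} keeps every argument non-negative
  k=0: (−1)^2·6.0000/(2)·0.9531^2·0.3027^2 = +0.249650
  k=1: (−1)^3·6.0000/(6)·0.9531^0·0.3027^4 = -0.008392
d^2_{1,-1}(0.6150) = +0.249650 -0.008392 = +0.241258
|D^2_{1,-1}|² = |d^2_{1,-1}(β)|² = (+0.241258)² = 0.058206 (the z-rotation phases have unit modulus)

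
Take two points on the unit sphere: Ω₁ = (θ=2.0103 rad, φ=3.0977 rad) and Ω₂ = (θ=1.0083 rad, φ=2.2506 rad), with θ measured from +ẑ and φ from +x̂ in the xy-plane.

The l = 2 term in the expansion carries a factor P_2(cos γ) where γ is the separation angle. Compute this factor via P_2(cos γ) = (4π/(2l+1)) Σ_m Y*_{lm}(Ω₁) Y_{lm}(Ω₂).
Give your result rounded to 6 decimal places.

-0.382408

Expand P_2 via completeness: Σ_{m} conj(Y_{2,m}) at Ω₁ times Y_{2,m} at Ω₂ —
  term(m=-2) = (-0.010763, 0.086777)   from Y*(Ω₁)=(0.315124, -0.027735), Y(Ω₂)=(-0.057943, 0.270273)
  term(m=-1) = (-0.068650, -0.077691)   from Y*(Ω₁)=(0.297186, -0.013053), Y(Ω₂)=(-0.219095, -0.271044)
  term(m=+0) = (0.006670, 0.000000)   from Y*(Ω₁)=(-0.144094, -0.000000), Y(Ω₂)=(-0.046292, 0.000000)
  term(m=+1) = (-0.068650, 0.077691)   from Y*(Ω₁)=(-0.297186, -0.013053), Y(Ω₂)=(0.219095, -0.271044)
  term(m=+2) = (-0.010763, -0.086777)   from Y*(Ω₁)=(0.315124, 0.027735), Y(Ω₂)=(-0.057943, -0.270273)
Accumulated sum (-0.152155, 0.000000); after 4π/(2l+1) scaling, (-0.382408, 0.000000) ⇒ P_2 = -0.382408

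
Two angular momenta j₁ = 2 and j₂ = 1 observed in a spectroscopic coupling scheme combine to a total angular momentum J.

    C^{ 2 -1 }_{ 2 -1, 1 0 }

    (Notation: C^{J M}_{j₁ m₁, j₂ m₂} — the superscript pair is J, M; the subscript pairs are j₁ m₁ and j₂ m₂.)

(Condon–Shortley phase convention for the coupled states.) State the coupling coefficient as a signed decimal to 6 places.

√[5·1!3!1!/6! · 1!3!1!1!1!3!] = √(3/2)
  +(−1)^0/∏(0,1,3,1,0,0)! = 1/6  (running 1/6)
  +(−1)^1/∏(1,0,2,0,1,1)! = -1/2  (running -1/3)
⟨..|..⟩ = √(3/2)·(-1/3) = -0.408248

−√(1/6) ≈ -0.408248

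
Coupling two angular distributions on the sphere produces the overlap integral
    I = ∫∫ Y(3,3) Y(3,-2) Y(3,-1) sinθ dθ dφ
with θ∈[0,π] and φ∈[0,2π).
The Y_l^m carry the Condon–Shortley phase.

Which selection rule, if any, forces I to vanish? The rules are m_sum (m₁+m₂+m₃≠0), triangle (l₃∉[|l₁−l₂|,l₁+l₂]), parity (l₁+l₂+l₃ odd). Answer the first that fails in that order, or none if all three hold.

azimuthal sum: 3 − 2 − 1 = 0  ✓
0 ≤ 3 ≤ 6 (triangle on l)  ✓
L = 3 + 3 + 3 = 9 (odd)  ✗

parity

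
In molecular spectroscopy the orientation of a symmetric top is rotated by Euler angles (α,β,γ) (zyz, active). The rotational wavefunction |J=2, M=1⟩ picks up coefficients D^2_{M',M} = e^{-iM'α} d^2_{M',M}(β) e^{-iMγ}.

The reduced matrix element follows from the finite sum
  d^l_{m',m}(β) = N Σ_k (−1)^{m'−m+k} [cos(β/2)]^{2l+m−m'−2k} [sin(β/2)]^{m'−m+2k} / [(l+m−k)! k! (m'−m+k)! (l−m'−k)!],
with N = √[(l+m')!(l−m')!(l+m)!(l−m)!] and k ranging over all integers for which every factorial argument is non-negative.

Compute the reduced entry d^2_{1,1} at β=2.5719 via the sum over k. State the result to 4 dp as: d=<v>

d=-0.2120

d^2_{1,1}(β=2.5719) via the finite sum:
c=cos(2.571900/2)=0.281010, s=sin(2.571900/2)=0.959705; N=√[6·1·6·1]=6.000000
Admissible k: 0..1 (factorial args all ≥0)
  k=0: (−1)^0·6.0000/(6)·0.2810^4·0.9597^0 = +0.006236
  k=1: (−1)^1·6.0000/(2)·0.2810^2·0.9597^2 = -0.218193
d^2_{1,1}(2.5719) = +0.006236 -0.218193 = -0.211957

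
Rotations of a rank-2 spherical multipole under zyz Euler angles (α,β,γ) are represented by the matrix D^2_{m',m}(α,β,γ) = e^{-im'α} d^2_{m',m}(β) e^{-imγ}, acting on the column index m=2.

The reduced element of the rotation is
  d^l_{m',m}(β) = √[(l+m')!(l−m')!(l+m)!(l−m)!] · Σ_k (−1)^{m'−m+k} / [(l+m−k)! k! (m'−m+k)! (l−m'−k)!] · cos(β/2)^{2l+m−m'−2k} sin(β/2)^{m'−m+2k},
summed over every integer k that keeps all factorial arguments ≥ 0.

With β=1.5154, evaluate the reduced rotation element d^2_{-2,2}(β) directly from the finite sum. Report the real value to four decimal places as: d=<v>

d^2_{-2,2}(β=1.5154) via the finite sum:
With c≡cos(β/2)=0.726419 and s≡sin(β/2)=0.687253, N=[1·24·24·1]^{1/2}=24.000000
k∈{4} keeps every argument non-negative
  k=4: (−1)^0·24.0000/(24)·0.7264^0·0.6873^4 = +0.223082
d^2_{-2,2}(1.5154) = +0.223082

d=0.2231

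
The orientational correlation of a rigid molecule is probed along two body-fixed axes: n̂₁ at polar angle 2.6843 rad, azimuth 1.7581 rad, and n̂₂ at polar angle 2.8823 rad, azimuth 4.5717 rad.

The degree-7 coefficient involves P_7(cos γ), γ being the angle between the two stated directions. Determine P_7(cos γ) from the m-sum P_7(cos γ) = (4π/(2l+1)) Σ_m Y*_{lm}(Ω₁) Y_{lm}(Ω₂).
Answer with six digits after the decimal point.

-0.075776

Addition theorem: P_7(cos γ) = (4π/15) Σ_m Y*_{lm}(Ω₁) Y_{lm}(Ω₂), m = −7…7:
  m=-7: Y*=0.00158 - 0.00042j  Y=0.00003 - 0.00002j  product 0.00000 - 0.00000j
  m=-6: Y*=0.00538 + 0.01121j  Y=0.00034 + 0.00038j  product -0.00000 + 0.00001j
  m=-5: Y*=-0.04694 + 0.03453j  Y=-0.00293 + 0.00346j  product 0.00002 - 0.00026j
  m=-4: Y*=-0.13679 - 0.12723j  Y=-0.02371 - 0.01496j  product 0.00134 + 0.00506j
  m=-3: Y*=0.21586 - 0.34285j  Y=0.05054 - 0.11254j  product -0.02767 - 0.04162j
  m=-2: Y*=0.48708 + 0.19151j  Y=0.35383 + 0.10227j  product 0.15276 + 0.11758j
  m=-1: Y*=-0.03521 + 0.18579j  Y=-0.08934 + 0.63080j  product -0.11405 - 0.03881j
  m=+0: Y*=0.41124 + 0.00000j  Y=-0.28021 + 0.00000j  product -0.11523 + 0.00000j
  m=+1: Y*=0.03521 + 0.18579j  Y=0.08934 + 0.63080j  product -0.11405 + 0.03881j
  m=+2: Y*=0.48708 - 0.19151j  Y=0.35383 - 0.10227j  product 0.15276 - 0.11758j
  m=+3: Y*=-0.21586 - 0.34285j  Y=-0.05054 - 0.11254j  product -0.02767 + 0.04162j
  m=+4: Y*=-0.13679 + 0.12723j  Y=-0.02371 + 0.01496j  product 0.00134 - 0.00506j
  m=+5: Y*=0.04694 + 0.03453j  Y=0.00293 + 0.00346j  product 0.00002 + 0.00026j
  m=+6: Y*=0.00538 - 0.01121j  Y=0.00034 - 0.00038j  product -0.00000 - 0.00001j
  m=+7: Y*=-0.00158 - 0.00042j  Y=-0.00003 - 0.00002j  product 0.00000 + 0.00000j
Σ over m = -0.09045 - 0.00000j; ×(4π/15) → -0.07578 - 0.00000j. Real part: -0.075776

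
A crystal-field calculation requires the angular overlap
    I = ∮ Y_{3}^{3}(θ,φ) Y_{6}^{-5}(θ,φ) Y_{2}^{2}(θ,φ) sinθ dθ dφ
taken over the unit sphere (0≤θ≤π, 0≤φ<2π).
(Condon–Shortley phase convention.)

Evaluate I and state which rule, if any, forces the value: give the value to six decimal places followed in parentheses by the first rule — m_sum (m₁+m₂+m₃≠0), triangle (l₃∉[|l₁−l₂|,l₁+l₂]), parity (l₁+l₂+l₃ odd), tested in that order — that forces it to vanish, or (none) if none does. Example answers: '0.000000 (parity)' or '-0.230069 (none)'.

0.000000 (triangle)

triangle: need 3≤l₃≤9, have 2; I=0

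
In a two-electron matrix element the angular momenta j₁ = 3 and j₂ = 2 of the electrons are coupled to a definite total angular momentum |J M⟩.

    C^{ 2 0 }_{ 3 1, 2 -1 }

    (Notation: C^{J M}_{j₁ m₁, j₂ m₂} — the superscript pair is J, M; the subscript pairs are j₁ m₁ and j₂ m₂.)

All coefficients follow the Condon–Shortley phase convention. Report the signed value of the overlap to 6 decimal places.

triangle: 3!*3!*1!/8! = 36/40320
(j±m)!: 4!*2!*1!*3!*2!*2! = 1152
prefactor² = (2J+1)*Δ*N² = 36/7
  k=0: +1/(0!*3!*2!*1!*1!*0!) = 1/12
  k=1: −1/(1!*2!*1!*0!*2!*1!) = -1/4
Σ = -1/6  ⇒  CG² = 36/7*(-1/6)² = 1/7
CG = −√(1/7) = -0.377964

−√(1/7) = -0.377964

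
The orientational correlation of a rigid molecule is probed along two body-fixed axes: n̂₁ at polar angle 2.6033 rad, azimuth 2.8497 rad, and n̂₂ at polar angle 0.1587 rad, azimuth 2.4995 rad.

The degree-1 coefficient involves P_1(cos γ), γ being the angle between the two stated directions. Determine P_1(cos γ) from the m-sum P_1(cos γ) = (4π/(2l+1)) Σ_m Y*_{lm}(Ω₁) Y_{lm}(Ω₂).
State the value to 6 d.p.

-0.771694

Expand P_1 via completeness: Σ_{m} conj(Y_{1,m}) at Ω₁ times Y_{1,m} at Ω₂ —
  m=-1: (-0.169633+0.050970i) × (-0.043726-0.032698i) = +0.009084+0.003318i  (running Σ = +0.009084+0.003318i)
  m=0: (-0.419507-0.000000i) × (+0.482463+0.000000i) = -0.202396-0.000000i  (running Σ = -0.193312+0.003318i)
  m=1: (+0.169633+0.050970i) × (+0.043726-0.032698i) = +0.009084-0.003318i  (running Σ = -0.184228+0.000000i)
Accumulated sum -0.184228+0.000000i; after 4π/(2l+1) scaling, -0.771694+0.000000i ⇒ P_1 = -0.771694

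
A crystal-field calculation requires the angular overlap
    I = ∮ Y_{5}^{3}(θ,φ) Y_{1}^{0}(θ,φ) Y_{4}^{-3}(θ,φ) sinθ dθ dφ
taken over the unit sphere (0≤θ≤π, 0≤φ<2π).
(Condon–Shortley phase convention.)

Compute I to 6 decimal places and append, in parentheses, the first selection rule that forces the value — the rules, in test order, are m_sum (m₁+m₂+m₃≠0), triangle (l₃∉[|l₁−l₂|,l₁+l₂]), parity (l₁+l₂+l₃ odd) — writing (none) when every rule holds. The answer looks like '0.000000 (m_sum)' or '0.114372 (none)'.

-0.196426 (none)

Rules hold: Σm=0, L=10 even, 4≤4≤6.
N = 11·3·9 = 297
Δ = 2!·8!·0!/11! = 1/495
Racah Σ t=1..1: t=1:−1/576 = -1/576
⇒ 3j(5 1 4; 0 0 0)² = 5/99, sgn -1
Racah Σ t=1..1: t=1:−1/5040 = -1/5040
⇒ 3j(5 1 4; 3 0 -3)² = 16/495, sgn +1
4πI² = N·(3j₀)²·(3jₘ)² = 16/33
I = -1·√(0.484848/4π) = -0.19642560
No selection rule forces the value: the integral is nonzero (none).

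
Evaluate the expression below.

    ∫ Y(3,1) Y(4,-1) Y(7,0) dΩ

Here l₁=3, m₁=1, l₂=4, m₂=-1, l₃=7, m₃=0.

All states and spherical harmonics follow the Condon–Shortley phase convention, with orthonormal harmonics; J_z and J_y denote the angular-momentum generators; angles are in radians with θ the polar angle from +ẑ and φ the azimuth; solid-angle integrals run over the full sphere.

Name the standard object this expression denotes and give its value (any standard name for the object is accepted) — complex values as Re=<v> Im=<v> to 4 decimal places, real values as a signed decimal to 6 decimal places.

This is a Gaunt coefficient — the integral of a triple product of spherical harmonics over the sphere.
Checks pass: Σm=0; 14 even; l₃=7∈[1,7].
(2·3+1)(2·4+1)(2·7+1) = 945
Δ: 0! 6! 8! / 15! → 1/45045
sum: t=0:+1/20736 = 1/20736
3j²(3 4 7; 0 0 0) = Δ·Π!·Σ² = 35/1287  (sign -1)
sum: t=0:+1/34560 = 1/34560
3j²(3 4 7; 1 -1 0) = Δ·Π!·Σ² = 7/429  (sign -1)
combine: 4πI² = 945·35/1287·7/429 = 8575/20449
take √, sign +1: I = 0.18267373

Gaunt coefficient, +0.182674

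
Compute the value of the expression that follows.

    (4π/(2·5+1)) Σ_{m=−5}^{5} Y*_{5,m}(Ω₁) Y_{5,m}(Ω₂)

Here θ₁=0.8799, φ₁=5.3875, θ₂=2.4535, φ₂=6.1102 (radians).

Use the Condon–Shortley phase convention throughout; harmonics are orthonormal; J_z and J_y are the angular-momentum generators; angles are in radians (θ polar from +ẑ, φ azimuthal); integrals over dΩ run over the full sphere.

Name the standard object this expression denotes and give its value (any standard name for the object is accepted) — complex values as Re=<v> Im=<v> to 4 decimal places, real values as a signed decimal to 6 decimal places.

This sum is the spherical-harmonic addition theorem: it equals the Legendre polynomial P_l(cos γ) of the angle γ between the two directions.
Expand P_5 via completeness: Σ_{m} conj(Y_{5,m}) at Ω₁ times Y_{5,m} at Ω₂ —
  term(m=-5) = (-0.005388, 0.002750)   from Y*(Ω₁)=(-0.029253, 0.122745), Y(Ω₂)=(0.031101, 0.036488)
  term(m=-4) = (0.058940, 0.015100)   from Y*(Ω₁)=(-0.298343, 0.140873), Y(Ω₂)=(-0.141999, -0.117661)
  term(m=-3) = (-0.091544, -0.134587)   from Y*(Ω₁)=(-0.377667, -0.184552), Y(Ω₂)=(0.336243, 0.192054)
  term(m=-2) = (-0.007301, 0.057920)   from Y*(Ω₁)=(-0.030619, -0.136556), Y(Ω₂)=(-0.392433, -0.141460)
  term(m=-1) = (-0.005670, 0.005000)   from Y*(Ω₁)=(-0.188554, 0.235514), Y(Ω₂)=(0.024682, 0.004313)
  term(m=+0) = (-0.088677, -0.000000)   from Y*(Ω₁)=(-0.226289, -0.000000), Y(Ω₂)=(0.391877, 0.000000)
  term(m=+1) = (-0.005670, -0.005000)   from Y*(Ω₁)=(0.188554, 0.235514), Y(Ω₂)=(-0.024682, 0.004313)
  term(m=+2) = (-0.007301, -0.057920)   from Y*(Ω₁)=(-0.030619, 0.136556), Y(Ω₂)=(-0.392433, 0.141460)
  term(m=+3) = (-0.091544, 0.134587)   from Y*(Ω₁)=(0.377667, -0.184552), Y(Ω₂)=(-0.336243, 0.192054)
  term(m=+4) = (0.058940, -0.015100)   from Y*(Ω₁)=(-0.298343, -0.140873), Y(Ω₂)=(-0.141999, 0.117661)
  term(m=+5) = (-0.005388, -0.002750)   from Y*(Ω₁)=(0.029253, 0.122745), Y(Ω₂)=(-0.031101, 0.036488)
Σ over m = (-0.190605, 0.000000); ×(4π/11) → (-0.217746, 0.000000). Real part: -0.217746

Legendre polynomial (addition theorem), -0.217746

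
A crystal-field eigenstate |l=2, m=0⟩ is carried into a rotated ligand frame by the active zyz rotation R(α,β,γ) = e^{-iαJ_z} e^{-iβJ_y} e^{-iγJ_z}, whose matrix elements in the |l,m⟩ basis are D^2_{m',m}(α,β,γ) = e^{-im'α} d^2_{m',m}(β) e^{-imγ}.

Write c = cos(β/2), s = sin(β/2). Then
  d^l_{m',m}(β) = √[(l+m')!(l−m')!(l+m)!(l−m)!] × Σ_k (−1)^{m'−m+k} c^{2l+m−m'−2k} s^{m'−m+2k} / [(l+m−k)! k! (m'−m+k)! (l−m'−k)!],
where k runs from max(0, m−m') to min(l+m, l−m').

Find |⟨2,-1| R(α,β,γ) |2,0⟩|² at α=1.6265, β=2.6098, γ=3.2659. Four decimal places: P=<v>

Split into d^2_{-1,0}(β=2.6098) × two z-phases.
With c≡cos(β/2)=0.262774 and s≡sin(β/2)=0.964857, N=[1·6·2·2]^{1/2}=4.898979
Admissible k: 1..2 (factorial args all ≥0)
  k=1: (−1)^0·4.8990/(2)·0.2628^3·0.9649^1 = +0.042883
  k=2: (−1)^1·4.8990/(2)·0.2628^1·0.9649^3 = -0.578160
d^2_{-1,0}(2.6098) = +0.042883 -0.578160 = -0.535276
|D^2_{-1,0}|² = |d^2_{-1,0}(β)|² = (-0.535276)² = 0.286521 (the z-rotation phases have unit modulus)

P=0.2865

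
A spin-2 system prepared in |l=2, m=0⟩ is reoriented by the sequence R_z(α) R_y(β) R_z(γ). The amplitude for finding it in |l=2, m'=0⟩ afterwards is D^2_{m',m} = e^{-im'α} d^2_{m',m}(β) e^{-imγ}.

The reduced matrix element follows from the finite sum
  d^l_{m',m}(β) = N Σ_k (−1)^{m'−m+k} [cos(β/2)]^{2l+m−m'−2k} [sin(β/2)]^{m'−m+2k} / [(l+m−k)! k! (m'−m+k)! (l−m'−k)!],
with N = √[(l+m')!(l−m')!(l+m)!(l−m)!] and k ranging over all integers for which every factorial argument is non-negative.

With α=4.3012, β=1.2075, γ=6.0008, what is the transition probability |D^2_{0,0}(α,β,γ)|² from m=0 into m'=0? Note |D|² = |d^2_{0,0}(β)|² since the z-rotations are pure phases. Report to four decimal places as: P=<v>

P=0.0965

Split into d^2_{0,0}(β=1.2075) × two z-phases.
c=cos(1.207500/2)=0.823212, s=sin(1.207500/2)=0.567734; N=√[2·2·2·2]=4.000000
k∈{0,1,2} keeps every argument non-negative
  k=0: (−1)^0·4.0000/(4)·0.8232^4·0.5677^0 = +0.459248
  k=1: (−1)^1·4.0000/(1)·0.8232^2·0.5677^2 = -0.873721
  k=2: (−1)^2·4.0000/(4)·0.8232^0·0.5677^4 = +0.103891
d^2_{0,0}(1.2075) = +0.459248 -0.873721 +0.103891 = -0.310582
|D^2_{0,0}|² = |d^2_{0,0}(β)|² = (-0.310582)² = 0.096461 (the z-rotation phases have unit modulus)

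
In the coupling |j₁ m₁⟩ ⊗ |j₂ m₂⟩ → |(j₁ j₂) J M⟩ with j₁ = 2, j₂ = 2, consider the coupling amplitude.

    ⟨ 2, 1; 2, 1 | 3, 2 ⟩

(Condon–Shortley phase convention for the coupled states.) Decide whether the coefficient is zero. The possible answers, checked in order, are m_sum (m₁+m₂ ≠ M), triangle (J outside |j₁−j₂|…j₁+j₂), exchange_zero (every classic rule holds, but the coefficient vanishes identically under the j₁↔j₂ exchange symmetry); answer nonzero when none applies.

m-sum: m₁+m₂ = 1+1 = 2, M = 2  ✓
triangle: |j₁−j₂| = 0 ≤ J = 3 ≤ j₁+j₂ = 4  ✓
exchange: j₁=j₂ and m₁=m₂, and (−1)^(j₁+j₂−J) = (−1)^1 = −1 forces ⟨j₁m₁;j₂m₂|JM⟩ = −⟨j₂m₂;j₁m₁|JM⟩ = −⟨j₁m₁;j₂m₂|JM⟩ ⇒ the coefficient vanishes identically
Racah sum check: Σ_k collapses to 0 ⇒ CG = 0

exchange_zero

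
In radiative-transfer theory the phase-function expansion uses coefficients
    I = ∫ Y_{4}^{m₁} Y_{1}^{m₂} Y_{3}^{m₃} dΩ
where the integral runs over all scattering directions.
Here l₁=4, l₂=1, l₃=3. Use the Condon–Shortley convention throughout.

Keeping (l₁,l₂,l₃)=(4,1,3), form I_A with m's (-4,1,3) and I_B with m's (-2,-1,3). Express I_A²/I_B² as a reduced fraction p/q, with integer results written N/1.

Shared (l₁,l₂,l₃)=(4,1,3): N and (l;000)² cancel in I_A²/I_B².
A: Δ = 2!·6!·0!/9! = 1/252; Racah Σ t=2..2: t=2:+1/1440 = 1/1440; ⇒ 3j(4 1 3; -4 1 3)² = 1/9, sgn +1
B: Δ = 2!·6!·0!/9! = 1/252; Racah Σ t=0..0: t=0:+1/1440 = 1/1440; ⇒ 3j(4 1 3; -2 -1 3)² = 1/252, sgn +1
I_A²/I_B² = (1/9)/(1/252) = 28/1

28/1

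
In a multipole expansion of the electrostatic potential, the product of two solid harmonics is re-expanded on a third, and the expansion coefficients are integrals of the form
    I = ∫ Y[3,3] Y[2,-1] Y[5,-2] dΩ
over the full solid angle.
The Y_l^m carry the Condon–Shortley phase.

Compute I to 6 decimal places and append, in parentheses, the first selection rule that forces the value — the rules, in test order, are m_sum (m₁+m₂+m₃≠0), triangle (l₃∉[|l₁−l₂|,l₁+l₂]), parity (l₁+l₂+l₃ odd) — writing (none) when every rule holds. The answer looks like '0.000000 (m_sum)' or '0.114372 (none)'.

0.063396 (none)

Checks pass: Σm=0; 10 even; l₃=5∈[1,5].
(2·3+1)(2·2+1)(2·5+1) = 385
Δ: 0! 6! 4! / 11! → 1/2310
sum: t=0:+1/144 = 1/144
3j²(3 2 5; 0 0 0) = Δ·Π!·Σ² = 10/231  (sign -1)
sum: t=0:+1/4320 = 1/4320
3j²(3 2 5; 3 -1 -2) = Δ·Π!·Σ² = 1/330  (sign -1)
combine: 4πI² = 385·10/231·1/330 = 5/99
take √, sign +1: I = 0.06339609
No selection rule forces the value: the integral is nonzero (none).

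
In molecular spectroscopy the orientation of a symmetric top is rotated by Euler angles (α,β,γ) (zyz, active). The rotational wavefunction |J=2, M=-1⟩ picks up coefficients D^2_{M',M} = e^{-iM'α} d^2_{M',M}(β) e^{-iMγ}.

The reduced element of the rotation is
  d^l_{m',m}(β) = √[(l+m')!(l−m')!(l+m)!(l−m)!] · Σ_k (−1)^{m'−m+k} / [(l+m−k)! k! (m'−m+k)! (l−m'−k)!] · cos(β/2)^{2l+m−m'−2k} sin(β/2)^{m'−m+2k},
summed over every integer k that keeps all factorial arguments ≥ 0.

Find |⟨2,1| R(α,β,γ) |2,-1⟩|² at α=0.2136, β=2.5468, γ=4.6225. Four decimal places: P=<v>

D^2_{1,-1}(0.2136,2.5468,4.6225) = e^{-i·1·0.2136}·d^2_{1,-1}(2.5468)·e^{-i·-1·4.6225}. Compute d first:
With c≡cos(β/2)=0.293032 and s≡sin(β/2)=0.956103, N=[6·1·1·6]^{1/2}=6.000000
The bounds max(0,m−m')=0 and min(l+m,l−m')=1 give 2 terms
  k=0: (−1)^2·6.0000/(2)·0.2930^2·0.9561^2 = +0.235483
  k=1: (−1)^3·6.0000/(6)·0.2930^0·0.9561^4 = -0.835638
d^2_{1,-1}(2.5468) = +0.235483 -0.835638 = -0.600155
|D^2_{1,-1}|² = |d^2_{1,-1}(β)|² = (-0.600155)² = 0.360186 (the z-rotation phases have unit modulus)

P=0.3602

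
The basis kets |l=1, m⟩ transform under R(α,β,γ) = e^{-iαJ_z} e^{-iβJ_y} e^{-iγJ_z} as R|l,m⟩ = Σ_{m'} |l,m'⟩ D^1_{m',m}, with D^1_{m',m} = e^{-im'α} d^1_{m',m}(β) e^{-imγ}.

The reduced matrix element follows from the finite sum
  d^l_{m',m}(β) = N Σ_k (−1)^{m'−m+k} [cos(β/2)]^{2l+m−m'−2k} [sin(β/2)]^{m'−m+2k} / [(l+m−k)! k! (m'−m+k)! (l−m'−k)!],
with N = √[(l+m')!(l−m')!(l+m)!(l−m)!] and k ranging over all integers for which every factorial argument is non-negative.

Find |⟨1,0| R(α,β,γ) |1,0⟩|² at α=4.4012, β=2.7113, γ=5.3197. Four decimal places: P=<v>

P=0.8260

First d^1_{0,0}(β=2.7113), then the phase factors e^{-i(0)α} and e^{-i(0)γ}:
With c≡cos(β/2)=0.213490 and s≡sin(β/2)=0.976945, N=[1·1·1·1]^{1/2}=1.000000
k: max(0,(0)−(0))=0 … min(1+(0),1−(0))=1
  k=0: (−1)^0·1.0000/(1)·0.2135^2·0.9769^0 = +0.045578
  k=1: (−1)^1·1.0000/(1)·0.2135^0·0.9769^2 = -0.954422
d^1_{0,0}(2.7113) = +0.045578 -0.954422 = -0.908844
|D^1_{0,0}|² = |d^1_{0,0}(β)|² = (-0.908844)² = 0.825997 (the z-rotation phases have unit modulus)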